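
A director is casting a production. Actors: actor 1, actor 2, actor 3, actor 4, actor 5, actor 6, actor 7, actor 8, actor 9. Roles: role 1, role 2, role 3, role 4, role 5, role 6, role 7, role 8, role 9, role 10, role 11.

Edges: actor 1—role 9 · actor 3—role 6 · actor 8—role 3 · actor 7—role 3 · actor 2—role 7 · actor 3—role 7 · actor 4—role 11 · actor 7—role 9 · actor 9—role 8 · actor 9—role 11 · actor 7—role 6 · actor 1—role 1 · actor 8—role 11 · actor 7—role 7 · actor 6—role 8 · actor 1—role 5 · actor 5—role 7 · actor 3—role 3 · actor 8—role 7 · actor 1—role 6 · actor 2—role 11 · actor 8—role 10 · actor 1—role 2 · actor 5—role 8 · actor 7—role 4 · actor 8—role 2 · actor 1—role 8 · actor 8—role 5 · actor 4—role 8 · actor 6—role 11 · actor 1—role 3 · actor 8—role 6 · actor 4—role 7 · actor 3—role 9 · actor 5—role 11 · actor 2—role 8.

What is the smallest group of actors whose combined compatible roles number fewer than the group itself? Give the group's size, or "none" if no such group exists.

4

Take S = {actor 2, actor 4, actor 5, actor 6}. Its neighbourhood is {role 7, role 8, role 11}, so |N(S)| = 3 < |S| = 4.
Every subset of size less than 4 has at least as many neighbours as members, so 4 is the minimum.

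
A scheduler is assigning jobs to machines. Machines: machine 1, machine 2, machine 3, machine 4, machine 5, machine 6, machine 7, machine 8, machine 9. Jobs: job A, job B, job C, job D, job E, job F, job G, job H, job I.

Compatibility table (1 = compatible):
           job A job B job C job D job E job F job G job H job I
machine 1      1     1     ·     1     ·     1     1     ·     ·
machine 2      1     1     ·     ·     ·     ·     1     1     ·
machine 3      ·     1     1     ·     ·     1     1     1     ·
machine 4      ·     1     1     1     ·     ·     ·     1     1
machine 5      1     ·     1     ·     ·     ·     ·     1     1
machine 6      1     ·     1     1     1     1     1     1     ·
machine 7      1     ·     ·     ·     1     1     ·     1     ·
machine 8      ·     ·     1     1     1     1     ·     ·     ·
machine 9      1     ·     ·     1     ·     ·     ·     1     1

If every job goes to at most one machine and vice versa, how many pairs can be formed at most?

For example, pair machine 1-job D, machine 2-job B, machine 3-job C, machine 4-job I, machine 5-job H, machine 6-job G, machine 7-job E, machine 8-job F, machine 9-job A.
This saturates every machine, so 9 is the maximum.

9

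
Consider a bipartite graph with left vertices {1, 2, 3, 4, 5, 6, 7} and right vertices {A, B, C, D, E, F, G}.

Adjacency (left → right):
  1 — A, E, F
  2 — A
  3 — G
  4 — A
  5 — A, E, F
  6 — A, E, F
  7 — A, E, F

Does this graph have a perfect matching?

The set {1, 2, 4, 5, 6, 7} has only 3 neighbours ({A, E, F}), so by Hall's theorem at most 4 of the 7 left vertices can be matched.
Hence no matching covers every left vertex.

No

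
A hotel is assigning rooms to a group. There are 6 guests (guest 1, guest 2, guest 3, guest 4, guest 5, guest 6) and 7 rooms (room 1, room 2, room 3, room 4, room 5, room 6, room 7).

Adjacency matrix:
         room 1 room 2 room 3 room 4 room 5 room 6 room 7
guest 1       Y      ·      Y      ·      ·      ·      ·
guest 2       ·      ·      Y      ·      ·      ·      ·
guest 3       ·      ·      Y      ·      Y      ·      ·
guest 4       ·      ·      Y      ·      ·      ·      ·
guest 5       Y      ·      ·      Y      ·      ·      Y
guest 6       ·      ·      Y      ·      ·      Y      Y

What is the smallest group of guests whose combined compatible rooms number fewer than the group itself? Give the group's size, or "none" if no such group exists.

Take S = {guest 2, guest 4}. Its neighbourhood is {room 3}, so |N(S)| = 1 < |S| = 2.
No single vertex violates Hall's condition since each has at least one neighbour, so 2 is the minimum.

2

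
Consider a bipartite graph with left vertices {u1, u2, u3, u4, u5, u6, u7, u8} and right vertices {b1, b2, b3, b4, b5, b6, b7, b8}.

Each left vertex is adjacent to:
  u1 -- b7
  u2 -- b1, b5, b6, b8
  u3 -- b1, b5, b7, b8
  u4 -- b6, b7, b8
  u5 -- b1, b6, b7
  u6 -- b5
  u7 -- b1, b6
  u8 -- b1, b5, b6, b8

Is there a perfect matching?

No

The set {u1, u2, u3, u4, u5, u6, u7, u8} has only 5 neighbours ({b1, b5, b6, b7, b8}), so by Hall's theorem at most 5 of the 8 left vertices can be matched.
Hence no matching covers every left vertex.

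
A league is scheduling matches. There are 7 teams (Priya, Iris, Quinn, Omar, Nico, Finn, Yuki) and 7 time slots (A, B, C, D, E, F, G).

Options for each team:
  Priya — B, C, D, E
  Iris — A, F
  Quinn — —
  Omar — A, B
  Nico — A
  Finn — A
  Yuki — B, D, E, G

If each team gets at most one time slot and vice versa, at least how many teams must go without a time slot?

2

A valid assignment of size 5: Priya→C, Iris→F, Omar→B, Nico→A, Yuki→E.
The set {Quinn, Nico, Finn} has only 1 neighbour ({A}), so by Hall's theorem at most 5 of the 7 teams can be matched.
That matches 5 of the 7, leaving 2 unmatched; no matching can do better.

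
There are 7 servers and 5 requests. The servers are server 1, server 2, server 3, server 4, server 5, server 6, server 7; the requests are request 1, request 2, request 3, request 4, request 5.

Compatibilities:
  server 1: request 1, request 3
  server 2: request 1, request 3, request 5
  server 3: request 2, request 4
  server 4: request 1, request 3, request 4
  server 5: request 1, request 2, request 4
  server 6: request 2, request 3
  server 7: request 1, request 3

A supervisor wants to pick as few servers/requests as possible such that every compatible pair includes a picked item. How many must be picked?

{server 2, request 1, request 2, request 3, request 4} is a vertex cover of size 5: every edge has an endpoint in this set.
No smaller cover exists because server 1–request 1, server 2–request 5, server 3–request 2, server 4–request 3, server 5–request 4 is a matching of size 5, and a cover must include an endpoint of each of these disjoint edges (König's theorem).

5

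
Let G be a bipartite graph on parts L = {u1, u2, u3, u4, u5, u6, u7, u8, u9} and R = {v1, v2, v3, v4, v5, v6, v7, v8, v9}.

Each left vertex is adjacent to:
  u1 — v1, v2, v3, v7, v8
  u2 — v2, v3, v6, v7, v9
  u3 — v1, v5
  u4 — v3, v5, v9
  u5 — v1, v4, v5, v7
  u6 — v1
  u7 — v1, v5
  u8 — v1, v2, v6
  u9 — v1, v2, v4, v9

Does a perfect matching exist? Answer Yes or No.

No

The set {u3, u6, u7} has only 2 neighbours ({v1, v5}), so by Hall's theorem at most 8 of the 9 left vertices can be matched.
Hence no matching covers every left vertex.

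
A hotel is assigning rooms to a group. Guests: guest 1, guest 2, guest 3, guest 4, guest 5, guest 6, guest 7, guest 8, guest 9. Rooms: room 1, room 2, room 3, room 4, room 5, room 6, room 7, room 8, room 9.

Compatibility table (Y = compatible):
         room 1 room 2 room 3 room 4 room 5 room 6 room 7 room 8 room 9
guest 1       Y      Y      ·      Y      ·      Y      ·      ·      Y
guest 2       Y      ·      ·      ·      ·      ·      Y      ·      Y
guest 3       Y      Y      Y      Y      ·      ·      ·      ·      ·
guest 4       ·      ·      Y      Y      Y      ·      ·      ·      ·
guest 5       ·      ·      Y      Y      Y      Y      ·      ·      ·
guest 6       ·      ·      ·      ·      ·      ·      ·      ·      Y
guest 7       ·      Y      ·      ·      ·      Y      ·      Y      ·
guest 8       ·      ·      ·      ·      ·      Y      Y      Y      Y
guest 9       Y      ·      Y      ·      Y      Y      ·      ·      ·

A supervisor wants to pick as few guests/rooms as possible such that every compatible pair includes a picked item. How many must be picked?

9

{guest 1, guest 2, guest 3, guest 4, guest 5, guest 6, guest 7, guest 8, guest 9} is a vertex cover of size 9: every edge has an endpoint in this set.
No smaller cover exists because guest 1–room 2, guest 2–room 1, guest 3–room 4, guest 4–room 5, guest 5–room 6, guest 6–room 9, guest 7–room 8, guest 8–room 7, guest 9–room 3 is a matching of size 9, and a cover must include an endpoint of each of these disjoint edges (König's theorem).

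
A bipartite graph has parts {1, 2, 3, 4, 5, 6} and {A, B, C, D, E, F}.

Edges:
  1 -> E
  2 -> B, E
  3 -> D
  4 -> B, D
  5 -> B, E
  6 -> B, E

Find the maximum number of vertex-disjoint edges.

3

One maximum matching: 1-E, 2-B, 3-D.
The set {1, 2, 3, 4, 5, 6} has only 3 neighbours ({B, D, E}), so by Hall's theorem at most 3 of the 6 left vertices can be matched.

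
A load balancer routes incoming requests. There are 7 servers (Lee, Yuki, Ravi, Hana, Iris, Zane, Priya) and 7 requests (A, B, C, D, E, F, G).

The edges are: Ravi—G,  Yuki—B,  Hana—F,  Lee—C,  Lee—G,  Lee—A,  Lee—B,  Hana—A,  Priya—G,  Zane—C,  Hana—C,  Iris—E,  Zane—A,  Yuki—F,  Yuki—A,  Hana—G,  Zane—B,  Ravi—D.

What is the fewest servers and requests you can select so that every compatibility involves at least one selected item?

7

{Lee, Yuki, Ravi, Hana, Iris, Zane, Priya} is a vertex cover of size 7: every edge has an endpoint in this set.
No smaller cover exists because Lee–B, Yuki–A, Ravi–D, Hana–F, Iris–E, Zane–C, Priya–G is a matching of size 7, and a cover must include an endpoint of each of these disjoint edges (König's theorem).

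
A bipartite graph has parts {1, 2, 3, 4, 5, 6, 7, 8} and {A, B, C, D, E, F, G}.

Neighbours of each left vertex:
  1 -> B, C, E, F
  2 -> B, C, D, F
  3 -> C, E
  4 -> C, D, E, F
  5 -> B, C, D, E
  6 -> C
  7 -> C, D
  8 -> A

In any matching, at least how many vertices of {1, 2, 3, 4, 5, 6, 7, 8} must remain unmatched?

2

For example, pair 1-E, 2-F, 3-C, 4-D, 5-B, 8-A.
The set {1, 2, 3, 4, 5, 6, 7} has only 5 neighbours ({B, C, D, E, F}), so by Hall's theorem at most 6 of the 8 left vertices can be matched.
That matches 6 of the 8, leaving 2 unmatched; no matching can do better.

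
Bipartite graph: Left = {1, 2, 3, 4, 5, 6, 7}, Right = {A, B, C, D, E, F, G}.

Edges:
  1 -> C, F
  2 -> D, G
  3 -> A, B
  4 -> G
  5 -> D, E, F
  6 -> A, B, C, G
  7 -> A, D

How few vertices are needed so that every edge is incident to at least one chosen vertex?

The 7 edges 1–F, 2–D, 3–B, 4–G, 5–E, 6–C, 7–A form a matching, so any vertex cover needs at least 7 vertices (one per matched edge).
Conversely {1, 2, 3, 4, 5, 6, 7} meets every edge and has exactly 7 vertices, so 7 is optimal.

7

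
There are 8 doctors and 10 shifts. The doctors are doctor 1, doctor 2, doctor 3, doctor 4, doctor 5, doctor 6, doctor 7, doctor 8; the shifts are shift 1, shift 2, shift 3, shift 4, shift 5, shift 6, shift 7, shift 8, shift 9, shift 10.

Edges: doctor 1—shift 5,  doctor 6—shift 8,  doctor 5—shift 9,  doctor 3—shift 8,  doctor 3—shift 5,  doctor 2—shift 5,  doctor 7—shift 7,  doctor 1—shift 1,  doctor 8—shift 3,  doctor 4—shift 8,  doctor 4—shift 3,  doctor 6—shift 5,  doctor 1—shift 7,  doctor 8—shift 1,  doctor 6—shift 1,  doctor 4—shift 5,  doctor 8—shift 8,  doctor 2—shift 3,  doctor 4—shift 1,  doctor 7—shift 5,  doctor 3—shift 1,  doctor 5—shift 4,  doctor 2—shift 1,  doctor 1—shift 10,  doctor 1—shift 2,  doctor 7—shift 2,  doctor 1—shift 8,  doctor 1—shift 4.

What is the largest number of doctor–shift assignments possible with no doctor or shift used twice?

7

For example, pair doctor 1→shift 7, doctor 2→shift 1, doctor 3→shift 8, doctor 4→shift 3, doctor 5→shift 4, doctor 6→shift 5, doctor 7→shift 2.
The set {doctor 2, doctor 3, doctor 4, doctor 6, doctor 8} has only 4 neighbours ({shift 1, shift 3, shift 5, shift 8}), so by Hall's theorem at most 7 of the 8 doctors can be matched.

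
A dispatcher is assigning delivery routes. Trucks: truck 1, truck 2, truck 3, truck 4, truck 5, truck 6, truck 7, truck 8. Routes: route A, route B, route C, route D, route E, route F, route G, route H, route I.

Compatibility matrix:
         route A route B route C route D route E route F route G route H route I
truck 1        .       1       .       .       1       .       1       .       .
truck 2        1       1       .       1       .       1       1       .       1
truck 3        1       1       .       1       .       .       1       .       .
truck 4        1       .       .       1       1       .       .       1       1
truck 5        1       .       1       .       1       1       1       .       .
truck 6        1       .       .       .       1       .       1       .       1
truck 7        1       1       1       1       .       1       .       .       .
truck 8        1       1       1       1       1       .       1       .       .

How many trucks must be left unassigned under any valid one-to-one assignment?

0

One maximum matching: truck 1-route B, truck 2-route D, truck 3-route G, truck 4-route H, truck 5-route A, truck 6-route I, truck 7-route C, truck 8-route E.
All 8 trucks are matched, so no larger matching exists.
That matches 8 of the 8, leaving 0 unmatched; no matching can do better.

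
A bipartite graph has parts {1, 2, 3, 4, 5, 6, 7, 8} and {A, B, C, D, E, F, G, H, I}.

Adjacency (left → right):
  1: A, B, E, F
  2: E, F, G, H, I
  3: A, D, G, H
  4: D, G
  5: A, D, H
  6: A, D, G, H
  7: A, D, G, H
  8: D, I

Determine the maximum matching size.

7

A valid assignment of size 7: 1→B, 2→E, 3→A, 4→D, 5→H, 6→G, 8→I.
The set {3, 4, 5, 6, 7} has only 4 neighbours ({A, D, G, H}), so by Hall's theorem at most 7 of the 8 left vertices can be matched.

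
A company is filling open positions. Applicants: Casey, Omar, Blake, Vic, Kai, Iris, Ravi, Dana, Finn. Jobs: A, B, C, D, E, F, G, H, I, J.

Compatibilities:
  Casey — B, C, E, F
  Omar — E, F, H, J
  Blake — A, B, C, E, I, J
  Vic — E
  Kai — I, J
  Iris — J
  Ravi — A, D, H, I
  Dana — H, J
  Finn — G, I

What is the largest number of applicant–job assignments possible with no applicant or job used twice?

9

For example, pair Casey–B, Omar–F, Blake–A, Vic–E, Kai–I, Iris–J, Ravi–D, Dana–H, Finn–G.
This saturates every applicant, so 9 is the maximum.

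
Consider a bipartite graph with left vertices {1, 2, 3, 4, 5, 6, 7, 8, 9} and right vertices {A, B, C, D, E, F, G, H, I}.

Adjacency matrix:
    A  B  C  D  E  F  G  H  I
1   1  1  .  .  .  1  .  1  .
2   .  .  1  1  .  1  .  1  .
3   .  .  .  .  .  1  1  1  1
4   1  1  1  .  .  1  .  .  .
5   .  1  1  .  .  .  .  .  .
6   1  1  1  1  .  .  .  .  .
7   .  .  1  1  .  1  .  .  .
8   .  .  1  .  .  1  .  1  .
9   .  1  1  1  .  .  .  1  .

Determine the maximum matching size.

7

For example, pair 1–H, 2–C, 3–G, 4–A, 5–B, 6–D, 7–F.
The set {1, 2, 4, 5, 6, 7, 8, 9} has only 6 neighbours ({A, B, C, D, F, H}), so by Hall's theorem at most 7 of the 9 left vertices can be matched.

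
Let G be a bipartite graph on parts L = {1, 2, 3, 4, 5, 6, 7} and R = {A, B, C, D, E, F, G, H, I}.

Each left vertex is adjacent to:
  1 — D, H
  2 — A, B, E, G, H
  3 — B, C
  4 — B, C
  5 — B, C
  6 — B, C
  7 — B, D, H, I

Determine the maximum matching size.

5

One maximum matching: 1→H, 2→G, 3→C, 4→B, 7→D.
The set {3, 4, 5, 6} has only 2 neighbours ({B, C}), so by Hall's theorem at most 5 of the 7 left vertices can be matched.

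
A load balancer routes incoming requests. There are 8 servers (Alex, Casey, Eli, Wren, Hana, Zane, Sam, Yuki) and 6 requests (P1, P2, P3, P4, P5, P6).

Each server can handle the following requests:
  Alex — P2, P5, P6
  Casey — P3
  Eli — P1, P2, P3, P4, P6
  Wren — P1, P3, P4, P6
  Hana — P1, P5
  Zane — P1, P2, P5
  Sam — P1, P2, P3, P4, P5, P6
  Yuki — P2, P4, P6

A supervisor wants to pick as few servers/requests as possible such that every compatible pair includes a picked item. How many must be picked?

The 6 edges Alex–P6, Casey–P3, Eli–P2, Wren–P4, Hana–P5, Zane–P1 form a matching, so any vertex cover needs at least 6 vertices (one per matched edge).
Conversely {P1, P2, P3, P4, P5, P6} meets every edge and has exactly 6 vertices, so 6 is optimal.

6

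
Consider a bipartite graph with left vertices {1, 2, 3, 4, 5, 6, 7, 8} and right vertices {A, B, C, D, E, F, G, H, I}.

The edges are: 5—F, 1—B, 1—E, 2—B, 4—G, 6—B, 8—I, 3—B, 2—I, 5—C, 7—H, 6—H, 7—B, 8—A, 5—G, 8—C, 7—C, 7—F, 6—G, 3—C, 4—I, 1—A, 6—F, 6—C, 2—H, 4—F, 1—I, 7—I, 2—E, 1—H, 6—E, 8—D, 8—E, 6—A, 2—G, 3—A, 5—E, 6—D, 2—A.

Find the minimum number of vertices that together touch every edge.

A maximum matching has 8 edges (e.g. 1–H, 2–G, 3–C, 4–I, 5–F, 6–E, 7–B, 8–A).
By König's theorem the minimum vertex cover has the same size. One such cover is {1, 2, 3, 4, 5, 6, 7, 8}.

8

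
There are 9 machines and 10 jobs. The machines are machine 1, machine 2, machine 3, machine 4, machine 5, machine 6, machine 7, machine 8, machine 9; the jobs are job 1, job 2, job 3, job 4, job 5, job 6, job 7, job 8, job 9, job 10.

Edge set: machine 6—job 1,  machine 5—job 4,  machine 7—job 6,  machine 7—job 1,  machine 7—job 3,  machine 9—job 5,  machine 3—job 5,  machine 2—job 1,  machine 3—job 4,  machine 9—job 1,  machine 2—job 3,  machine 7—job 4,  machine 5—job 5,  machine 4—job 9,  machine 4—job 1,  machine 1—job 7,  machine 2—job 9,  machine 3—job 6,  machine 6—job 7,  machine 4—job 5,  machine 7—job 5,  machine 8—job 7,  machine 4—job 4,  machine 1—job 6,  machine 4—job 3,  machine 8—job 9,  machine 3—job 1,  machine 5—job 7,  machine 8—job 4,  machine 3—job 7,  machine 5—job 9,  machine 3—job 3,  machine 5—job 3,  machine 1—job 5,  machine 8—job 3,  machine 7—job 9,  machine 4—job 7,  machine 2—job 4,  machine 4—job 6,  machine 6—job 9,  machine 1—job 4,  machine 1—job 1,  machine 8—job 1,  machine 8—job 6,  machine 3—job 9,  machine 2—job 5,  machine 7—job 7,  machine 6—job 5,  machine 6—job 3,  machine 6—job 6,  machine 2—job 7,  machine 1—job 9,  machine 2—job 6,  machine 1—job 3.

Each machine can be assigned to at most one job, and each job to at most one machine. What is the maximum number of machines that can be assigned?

7

One maximum matching: machine 1→job 6, machine 2→job 3, machine 3→job 4, machine 4→job 1, machine 5→job 7, machine 6→job 5, machine 7→job 9.
The set {machine 1, machine 2, machine 3, machine 4, machine 5, machine 6, machine 7, machine 8, machine 9} has only 7 neighbours ({job 1, job 3, job 4, job 5, job 6, job 7, job 9}), so by Hall's theorem at most 7 of the 9 machines can be matched.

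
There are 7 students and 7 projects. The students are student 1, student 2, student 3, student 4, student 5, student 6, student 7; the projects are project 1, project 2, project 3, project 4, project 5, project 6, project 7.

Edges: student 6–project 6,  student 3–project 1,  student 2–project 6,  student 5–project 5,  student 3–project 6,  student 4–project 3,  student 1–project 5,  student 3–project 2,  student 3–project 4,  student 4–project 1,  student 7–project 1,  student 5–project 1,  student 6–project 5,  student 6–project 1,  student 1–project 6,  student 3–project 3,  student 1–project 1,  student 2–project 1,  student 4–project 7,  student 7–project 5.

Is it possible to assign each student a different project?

No

The set {student 1, student 2, student 5, student 6, student 7} has only 3 neighbours ({project 1, project 5, project 6}), so by Hall's theorem at most 5 of the 7 students can be matched.
Hence no matching covers every student.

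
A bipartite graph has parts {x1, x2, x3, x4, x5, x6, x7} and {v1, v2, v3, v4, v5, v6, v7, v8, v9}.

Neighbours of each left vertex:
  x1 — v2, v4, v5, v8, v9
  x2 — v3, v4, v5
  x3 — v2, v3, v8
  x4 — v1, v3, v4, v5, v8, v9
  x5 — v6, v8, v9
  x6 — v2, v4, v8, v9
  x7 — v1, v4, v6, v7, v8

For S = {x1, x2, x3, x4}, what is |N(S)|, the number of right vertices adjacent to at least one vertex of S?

The union of neighbours of {x1, x2, x3, x4} is {v1, v2, v3, v4, v5, v8, v9}, which has 7 elements.
Since |N(S)| = 7 ≥ |S| = 4, Hall's condition holds for this subset.

7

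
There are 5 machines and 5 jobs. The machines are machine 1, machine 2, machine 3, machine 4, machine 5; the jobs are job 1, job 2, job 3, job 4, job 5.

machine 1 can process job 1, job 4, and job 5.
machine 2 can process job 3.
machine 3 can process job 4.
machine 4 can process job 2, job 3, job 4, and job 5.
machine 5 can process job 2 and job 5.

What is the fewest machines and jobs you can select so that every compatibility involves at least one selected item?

A maximum matching has 5 edges (e.g. machine 1–job 1, machine 2–job 3, machine 3–job 4, machine 4–job 5, machine 5–job 2).
By König's theorem the minimum vertex cover has the same size. One such cover is {machine 1, machine 2, machine 3, machine 4, machine 5}.

5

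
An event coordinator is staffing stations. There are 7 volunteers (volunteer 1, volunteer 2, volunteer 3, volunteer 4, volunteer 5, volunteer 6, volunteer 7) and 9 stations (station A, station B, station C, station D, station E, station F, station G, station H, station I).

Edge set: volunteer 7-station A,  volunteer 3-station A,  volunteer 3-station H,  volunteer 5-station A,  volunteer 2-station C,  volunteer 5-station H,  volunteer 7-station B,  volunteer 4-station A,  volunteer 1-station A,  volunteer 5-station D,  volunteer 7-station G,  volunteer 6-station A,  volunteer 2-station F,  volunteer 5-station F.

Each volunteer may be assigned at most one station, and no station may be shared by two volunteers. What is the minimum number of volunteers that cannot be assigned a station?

For example, pair volunteer 1→station A, volunteer 2→station F, volunteer 3→station H, volunteer 5→station D, volunteer 7→station G.
The set {volunteer 1, volunteer 4, volunteer 6} has only 1 neighbour ({station A}), so by Hall's theorem at most 5 of the 7 volunteers can be matched.
That matches 5 of the 7, leaving 2 unmatched; no matching can do better.

2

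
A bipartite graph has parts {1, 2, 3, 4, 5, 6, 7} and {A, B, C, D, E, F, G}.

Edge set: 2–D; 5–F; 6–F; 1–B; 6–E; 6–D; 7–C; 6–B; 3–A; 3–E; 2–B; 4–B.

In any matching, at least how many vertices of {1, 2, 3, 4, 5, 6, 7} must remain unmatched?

For example, pair 1→B, 2→D, 3→A, 5→F, 6→E, 7→C.
The set {1, 4} has only 1 neighbour ({B}), so by Hall's theorem at most 6 of the 7 left vertices can be matched.
That matches 6 of the 7, leaving 1 unmatched; no matching can do better.

1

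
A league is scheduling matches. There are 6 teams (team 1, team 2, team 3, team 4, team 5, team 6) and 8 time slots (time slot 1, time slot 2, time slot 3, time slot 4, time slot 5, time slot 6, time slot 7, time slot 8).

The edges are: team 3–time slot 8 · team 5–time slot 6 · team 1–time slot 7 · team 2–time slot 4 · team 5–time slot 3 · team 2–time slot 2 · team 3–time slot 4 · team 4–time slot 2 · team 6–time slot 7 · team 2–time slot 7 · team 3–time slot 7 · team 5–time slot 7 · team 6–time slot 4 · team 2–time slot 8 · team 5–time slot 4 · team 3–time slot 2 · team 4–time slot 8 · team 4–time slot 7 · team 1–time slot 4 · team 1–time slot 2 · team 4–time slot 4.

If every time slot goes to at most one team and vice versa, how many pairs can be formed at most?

A valid assignment of size 5: team 1–time slot 7, team 2–time slot 8, team 3–time slot 2, team 4–time slot 4, team 5–time slot 3.
The set {team 1, team 2, team 3, team 4, team 6} has only 4 neighbours ({time slot 2, time slot 4, time slot 7, time slot 8}), so by Hall's theorem at most 5 of the 6 teams can be matched.

5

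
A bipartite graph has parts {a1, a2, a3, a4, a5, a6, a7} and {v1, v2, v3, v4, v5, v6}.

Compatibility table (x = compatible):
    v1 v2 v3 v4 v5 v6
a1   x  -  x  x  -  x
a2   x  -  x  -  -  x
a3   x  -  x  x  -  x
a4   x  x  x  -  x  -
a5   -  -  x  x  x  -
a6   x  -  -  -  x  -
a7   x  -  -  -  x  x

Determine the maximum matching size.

6

A valid assignment of size 6: a1→v4, a2→v3, a3→v6, a4→v2, a5→v5, a6→v1.
The set {a1, a2, a3, a5, a6, a7} has only 5 neighbours ({v1, v3, v4, v5, v6}), so by Hall's theorem at most 6 of the 7 left vertices can be matched.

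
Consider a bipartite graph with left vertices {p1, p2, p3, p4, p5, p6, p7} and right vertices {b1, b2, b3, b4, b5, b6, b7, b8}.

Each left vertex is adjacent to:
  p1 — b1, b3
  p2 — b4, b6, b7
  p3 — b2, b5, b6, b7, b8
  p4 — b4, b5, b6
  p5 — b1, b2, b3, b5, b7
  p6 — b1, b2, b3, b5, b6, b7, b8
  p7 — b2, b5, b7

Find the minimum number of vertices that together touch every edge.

7

{p1, p2, p3, p4, p5, p6, p7} is a vertex cover of size 7: every edge has an endpoint in this set.
No smaller cover exists because p1–b3, p2–b4, p3–b7, p4–b6, p5–b2, p6–b1, p7–b5 is a matching of size 7, and a cover must include an endpoint of each of these disjoint edges (König's theorem).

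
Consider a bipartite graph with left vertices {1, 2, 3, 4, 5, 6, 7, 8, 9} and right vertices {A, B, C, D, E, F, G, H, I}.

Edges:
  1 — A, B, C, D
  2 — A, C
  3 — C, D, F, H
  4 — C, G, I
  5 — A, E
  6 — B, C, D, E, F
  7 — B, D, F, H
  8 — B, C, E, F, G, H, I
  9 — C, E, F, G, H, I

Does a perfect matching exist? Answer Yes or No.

A valid assignment of size 9: 1–B, 2–C, 3–H, 4–I, 5–A, 6–D, 7–F, 8–E, 9–G.
Every left vertex is matched, so this is a perfect matching.

Yes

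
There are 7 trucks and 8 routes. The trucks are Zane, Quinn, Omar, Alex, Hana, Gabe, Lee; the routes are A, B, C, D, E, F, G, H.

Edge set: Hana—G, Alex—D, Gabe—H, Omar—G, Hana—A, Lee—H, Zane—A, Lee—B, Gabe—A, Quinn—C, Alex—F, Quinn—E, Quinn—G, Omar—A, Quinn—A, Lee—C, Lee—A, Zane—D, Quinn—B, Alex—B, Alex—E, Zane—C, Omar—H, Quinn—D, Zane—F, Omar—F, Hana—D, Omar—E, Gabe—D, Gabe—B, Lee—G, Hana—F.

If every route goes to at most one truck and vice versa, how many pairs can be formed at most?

7

A valid assignment of size 7: Zane→C, Quinn→E, Omar→A, Alex→B, Hana→F, Gabe→D, Lee→G.
All 7 trucks are matched, so no larger matching exists.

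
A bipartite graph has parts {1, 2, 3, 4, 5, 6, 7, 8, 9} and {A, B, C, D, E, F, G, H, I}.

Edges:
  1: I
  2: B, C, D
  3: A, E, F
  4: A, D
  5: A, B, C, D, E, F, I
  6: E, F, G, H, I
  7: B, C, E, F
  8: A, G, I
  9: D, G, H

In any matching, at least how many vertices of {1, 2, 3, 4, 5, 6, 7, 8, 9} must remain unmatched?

0

A valid assignment of size 9: 1-I, 2-C, 3-F, 4-D, 5-E, 6-H, 7-B, 8-A, 9-G.
All 9 left vertices are matched, so no larger matching exists.
That matches 9 of the 9, leaving 0 unmatched; no matching can do better.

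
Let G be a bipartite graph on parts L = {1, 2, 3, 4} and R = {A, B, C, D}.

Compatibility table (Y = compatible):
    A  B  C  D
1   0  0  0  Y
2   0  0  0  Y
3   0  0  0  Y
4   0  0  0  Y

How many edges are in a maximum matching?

1

One maximum matching: 1-D.
The set {1, 2, 3, 4} has only 1 neighbour ({D}), so by Hall's theorem at most 1 of the 4 left vertices can be matched.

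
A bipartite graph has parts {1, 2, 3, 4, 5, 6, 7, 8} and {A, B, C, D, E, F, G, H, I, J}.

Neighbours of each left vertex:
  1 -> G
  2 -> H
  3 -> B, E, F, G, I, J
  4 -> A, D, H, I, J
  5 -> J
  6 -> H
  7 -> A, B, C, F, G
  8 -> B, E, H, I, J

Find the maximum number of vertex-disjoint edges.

7

For example, pair 1-G, 2-H, 3-B, 4-D, 5-J, 7-A, 8-E.
The set {2, 6} has only 1 neighbour ({H}), so by Hall's theorem at most 7 of the 8 left vertices can be matched.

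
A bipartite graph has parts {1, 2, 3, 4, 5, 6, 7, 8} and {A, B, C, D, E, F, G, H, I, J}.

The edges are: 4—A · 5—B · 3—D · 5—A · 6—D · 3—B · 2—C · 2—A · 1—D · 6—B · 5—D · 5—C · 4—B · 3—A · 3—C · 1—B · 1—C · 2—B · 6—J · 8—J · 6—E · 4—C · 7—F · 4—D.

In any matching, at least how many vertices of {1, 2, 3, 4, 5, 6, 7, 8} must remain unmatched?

1

A valid assignment of size 7: 1-D, 2-A, 3-C, 4-B, 6-E, 7-F, 8-J.
The set {1, 2, 3, 4, 5} has only 4 neighbours ({A, B, C, D}), so by Hall's theorem at most 7 of the 8 left vertices can be matched.
That matches 7 of the 8, leaving 1 unmatched; no matching can do better.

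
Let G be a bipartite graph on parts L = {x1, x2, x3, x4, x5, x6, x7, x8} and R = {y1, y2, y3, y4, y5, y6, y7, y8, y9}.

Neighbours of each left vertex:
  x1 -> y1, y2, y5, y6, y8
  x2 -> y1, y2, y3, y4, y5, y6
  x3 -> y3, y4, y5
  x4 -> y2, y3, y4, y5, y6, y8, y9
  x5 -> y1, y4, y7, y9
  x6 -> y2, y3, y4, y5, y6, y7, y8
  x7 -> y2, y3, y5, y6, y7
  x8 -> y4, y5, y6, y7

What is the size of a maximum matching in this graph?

8

For example, pair x1–y1, x2–y2, x3–y5, x4–y9, x5–y4, x6–y3, x7–y6, x8–y7.
All 8 left vertices are matched, so no larger matching exists.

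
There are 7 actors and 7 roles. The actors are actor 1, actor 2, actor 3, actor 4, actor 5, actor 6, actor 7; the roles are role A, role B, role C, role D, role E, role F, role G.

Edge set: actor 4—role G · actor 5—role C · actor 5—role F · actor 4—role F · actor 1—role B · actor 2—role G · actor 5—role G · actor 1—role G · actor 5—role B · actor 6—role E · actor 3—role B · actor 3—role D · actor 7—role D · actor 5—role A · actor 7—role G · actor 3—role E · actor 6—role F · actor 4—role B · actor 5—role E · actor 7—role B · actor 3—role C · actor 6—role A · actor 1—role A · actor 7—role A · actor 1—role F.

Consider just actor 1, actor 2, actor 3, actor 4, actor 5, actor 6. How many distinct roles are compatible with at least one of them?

7

The union of neighbours of {actor 1, actor 2, actor 3, actor 4, actor 5, actor 6} is {role A, role B, role C, role D, role E, role F, role G}, which has 7 elements.
Since |N(S)| = 7 ≥ |S| = 6, Hall's condition holds for this subset.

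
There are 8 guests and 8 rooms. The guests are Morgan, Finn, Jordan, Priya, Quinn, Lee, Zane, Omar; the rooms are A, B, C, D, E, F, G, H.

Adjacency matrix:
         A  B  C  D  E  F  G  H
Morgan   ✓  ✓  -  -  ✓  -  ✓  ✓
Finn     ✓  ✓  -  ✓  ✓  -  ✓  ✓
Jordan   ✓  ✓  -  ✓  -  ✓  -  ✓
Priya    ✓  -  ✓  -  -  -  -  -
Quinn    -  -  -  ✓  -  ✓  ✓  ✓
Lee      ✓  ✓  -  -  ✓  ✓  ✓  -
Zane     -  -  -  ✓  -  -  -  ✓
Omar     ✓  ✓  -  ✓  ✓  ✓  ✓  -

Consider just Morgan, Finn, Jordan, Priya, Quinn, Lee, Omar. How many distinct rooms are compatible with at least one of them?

The union of neighbours of {Morgan, Finn, Jordan, Priya, Quinn, Lee, Omar} is {A, B, C, D, E, F, G, H}, which has 8 elements.
Since |N(S)| = 8 ≥ |S| = 7, Hall's condition holds for this subset.

8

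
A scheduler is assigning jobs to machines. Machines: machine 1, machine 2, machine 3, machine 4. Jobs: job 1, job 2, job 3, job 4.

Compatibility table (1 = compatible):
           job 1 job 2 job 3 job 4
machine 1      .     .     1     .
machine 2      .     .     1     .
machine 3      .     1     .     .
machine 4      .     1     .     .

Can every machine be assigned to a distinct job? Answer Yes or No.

No

The set {machine 1, machine 2, machine 3, machine 4} has only 2 neighbours ({job 2, job 3}), so by Hall's theorem at most 2 of the 4 machines can be matched.
Hence no matching covers every machine.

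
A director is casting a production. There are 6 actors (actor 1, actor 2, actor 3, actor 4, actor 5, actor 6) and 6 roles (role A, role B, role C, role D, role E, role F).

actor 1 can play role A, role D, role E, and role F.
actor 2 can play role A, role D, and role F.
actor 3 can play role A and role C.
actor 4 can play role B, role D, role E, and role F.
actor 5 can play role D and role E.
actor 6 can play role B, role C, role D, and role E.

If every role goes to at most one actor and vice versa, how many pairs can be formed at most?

6

A valid assignment of size 6: actor 1→role F, actor 2→role A, actor 3→role C, actor 4→role B, actor 5→role E, actor 6→role D.
This saturates every actor, so 6 is the maximum.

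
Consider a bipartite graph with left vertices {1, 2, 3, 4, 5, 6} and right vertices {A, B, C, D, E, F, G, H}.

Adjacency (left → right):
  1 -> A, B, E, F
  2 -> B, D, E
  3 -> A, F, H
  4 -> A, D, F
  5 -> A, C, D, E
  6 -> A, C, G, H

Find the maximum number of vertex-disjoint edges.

One maximum matching: 1-B, 2-D, 3-H, 4-F, 5-E, 6-C.
All 6 left vertices are matched, so no larger matching exists.

6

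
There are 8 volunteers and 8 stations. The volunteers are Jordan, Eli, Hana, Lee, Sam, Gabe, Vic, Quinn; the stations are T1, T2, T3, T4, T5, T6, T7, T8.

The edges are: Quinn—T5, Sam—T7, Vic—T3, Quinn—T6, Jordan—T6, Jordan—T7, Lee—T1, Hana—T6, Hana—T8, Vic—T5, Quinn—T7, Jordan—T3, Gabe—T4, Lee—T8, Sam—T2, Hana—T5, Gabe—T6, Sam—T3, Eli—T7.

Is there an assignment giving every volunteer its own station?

One maximum matching: Jordan-T3, Eli-T7, Hana-T8, Lee-T1, Sam-T2, Gabe-T4, Vic-T5, Quinn-T6.
All 8 volunteers are covered.

Yes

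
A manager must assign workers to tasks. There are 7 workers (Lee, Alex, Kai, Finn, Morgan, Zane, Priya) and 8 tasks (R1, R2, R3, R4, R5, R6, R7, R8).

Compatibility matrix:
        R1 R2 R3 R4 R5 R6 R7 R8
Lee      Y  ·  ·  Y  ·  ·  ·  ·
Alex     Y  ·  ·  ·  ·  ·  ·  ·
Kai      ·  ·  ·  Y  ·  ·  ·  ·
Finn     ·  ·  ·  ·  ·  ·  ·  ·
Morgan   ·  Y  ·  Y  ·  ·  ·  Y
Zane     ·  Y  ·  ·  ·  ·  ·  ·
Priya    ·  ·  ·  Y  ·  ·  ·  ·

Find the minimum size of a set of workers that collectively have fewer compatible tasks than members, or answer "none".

1

Take S = {Finn}. Its neighbourhood is {}, so |N(S)| = 0 < |S| = 1.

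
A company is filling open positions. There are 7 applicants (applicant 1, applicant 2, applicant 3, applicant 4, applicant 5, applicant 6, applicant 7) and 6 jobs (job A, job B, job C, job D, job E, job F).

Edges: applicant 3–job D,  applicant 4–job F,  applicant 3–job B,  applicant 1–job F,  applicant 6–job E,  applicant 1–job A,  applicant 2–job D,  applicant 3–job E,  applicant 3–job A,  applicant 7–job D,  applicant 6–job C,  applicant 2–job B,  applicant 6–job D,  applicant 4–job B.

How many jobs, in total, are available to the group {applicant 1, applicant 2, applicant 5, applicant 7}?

The union of neighbours of {applicant 1, applicant 2, applicant 5, applicant 7} is {job A, job B, job D, job F}, which has 4 elements.
Since |N(S)| = 4 ≥ |S| = 4, Hall's condition holds for this subset.

4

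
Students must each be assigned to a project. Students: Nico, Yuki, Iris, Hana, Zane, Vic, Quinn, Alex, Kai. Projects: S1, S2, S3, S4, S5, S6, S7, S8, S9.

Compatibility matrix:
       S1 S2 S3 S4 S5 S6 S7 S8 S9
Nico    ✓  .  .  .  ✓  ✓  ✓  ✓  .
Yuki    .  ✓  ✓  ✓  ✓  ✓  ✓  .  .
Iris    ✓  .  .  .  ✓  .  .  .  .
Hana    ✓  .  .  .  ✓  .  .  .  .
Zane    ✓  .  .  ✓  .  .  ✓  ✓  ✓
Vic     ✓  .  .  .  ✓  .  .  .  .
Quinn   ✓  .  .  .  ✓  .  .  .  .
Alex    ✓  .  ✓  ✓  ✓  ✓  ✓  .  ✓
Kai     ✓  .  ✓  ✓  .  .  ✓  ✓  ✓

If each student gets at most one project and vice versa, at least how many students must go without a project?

For example, pair Nico-S8, Yuki-S2, Iris-S5, Hana-S1, Zane-S4, Alex-S6, Kai-S7.
The set {Iris, Hana, Vic, Quinn} has only 2 neighbours ({S1, S5}), so by Hall's theorem at most 7 of the 9 students can be matched.
That matches 7 of the 9, leaving 2 unmatched; no matching can do better.

2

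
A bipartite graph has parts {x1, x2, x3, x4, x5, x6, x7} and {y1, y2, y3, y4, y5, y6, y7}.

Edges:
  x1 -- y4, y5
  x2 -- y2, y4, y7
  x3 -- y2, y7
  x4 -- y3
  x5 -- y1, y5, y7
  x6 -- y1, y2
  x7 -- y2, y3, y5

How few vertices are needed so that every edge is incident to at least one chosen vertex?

6

A maximum matching has 6 edges (e.g. x1–y5, x2–y4, x3–y2, x4–y3, x5–y7, x6–y1).
By König's theorem the minimum vertex cover has the same size. One such cover is {y1, y2, y3, y4, y5, y7}.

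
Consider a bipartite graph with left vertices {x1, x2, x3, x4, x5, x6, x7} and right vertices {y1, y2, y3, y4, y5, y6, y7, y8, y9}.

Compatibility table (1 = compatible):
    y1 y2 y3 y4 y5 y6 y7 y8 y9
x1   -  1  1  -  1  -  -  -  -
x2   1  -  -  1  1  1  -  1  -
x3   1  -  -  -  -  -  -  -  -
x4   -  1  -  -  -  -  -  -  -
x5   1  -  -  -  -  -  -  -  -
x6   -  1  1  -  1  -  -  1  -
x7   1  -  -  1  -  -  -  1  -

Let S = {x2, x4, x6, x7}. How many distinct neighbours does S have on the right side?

The union of neighbours of {x2, x4, x6, x7} is {y1, y2, y3, y4, y5, y6, y8}, which has 7 elements.
Since |N(S)| = 7 ≥ |S| = 4, Hall's condition holds for this subset.

7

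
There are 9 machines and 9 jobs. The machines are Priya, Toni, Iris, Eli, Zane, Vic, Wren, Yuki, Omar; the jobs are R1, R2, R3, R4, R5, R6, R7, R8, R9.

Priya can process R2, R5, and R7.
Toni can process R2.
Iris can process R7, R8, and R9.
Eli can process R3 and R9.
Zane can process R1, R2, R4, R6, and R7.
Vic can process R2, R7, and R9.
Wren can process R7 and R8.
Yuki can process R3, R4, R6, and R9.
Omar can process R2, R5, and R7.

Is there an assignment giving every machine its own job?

No

The set {Priya, Toni, Iris, Vic, Wren, Omar} has only 5 neighbours ({R2, R5, R7, R8, R9}), so by Hall's theorem at most 8 of the 9 machines can be matched.
Hence no matching covers every machine.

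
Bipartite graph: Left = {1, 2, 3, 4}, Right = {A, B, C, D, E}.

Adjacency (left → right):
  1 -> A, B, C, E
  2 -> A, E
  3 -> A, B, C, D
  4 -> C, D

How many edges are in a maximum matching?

A valid assignment of size 4: 1-E, 2-A, 3-B, 4-C.
This saturates every left vertex, so 4 is the maximum.

4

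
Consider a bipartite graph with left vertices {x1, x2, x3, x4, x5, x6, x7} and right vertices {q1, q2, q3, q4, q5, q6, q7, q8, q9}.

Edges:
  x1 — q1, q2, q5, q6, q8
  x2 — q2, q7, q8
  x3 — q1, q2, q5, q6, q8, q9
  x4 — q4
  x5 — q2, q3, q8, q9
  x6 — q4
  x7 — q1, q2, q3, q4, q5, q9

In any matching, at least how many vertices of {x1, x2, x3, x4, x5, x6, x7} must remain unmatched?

1

A valid assignment of size 6: x1-q1, x2-q2, x3-q6, x4-q4, x5-q8, x7-q9.
The set {x4, x6} has only 1 neighbour ({q4}), so by Hall's theorem at most 6 of the 7 left vertices can be matched.
That matches 6 of the 7, leaving 1 unmatched; no matching can do better.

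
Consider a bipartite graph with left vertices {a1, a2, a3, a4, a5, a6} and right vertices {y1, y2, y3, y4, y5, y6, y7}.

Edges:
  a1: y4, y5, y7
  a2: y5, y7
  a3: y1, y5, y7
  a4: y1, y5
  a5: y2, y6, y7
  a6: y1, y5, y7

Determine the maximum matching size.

A valid assignment of size 5: a1-y4, a2-y5, a3-y7, a4-y1, a5-y2.
The set {a2, a3, a4, a6} has only 3 neighbours ({y1, y5, y7}), so by Hall's theorem at most 5 of the 6 left vertices can be matched.

5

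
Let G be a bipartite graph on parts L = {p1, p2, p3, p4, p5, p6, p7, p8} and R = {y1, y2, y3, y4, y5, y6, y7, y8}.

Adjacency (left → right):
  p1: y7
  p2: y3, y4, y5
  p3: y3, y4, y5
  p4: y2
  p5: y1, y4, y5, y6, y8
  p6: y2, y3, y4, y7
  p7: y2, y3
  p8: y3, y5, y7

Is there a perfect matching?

No

The set {p1, p2, p3, p4, p6, p7, p8} has only 5 neighbours ({y2, y3, y4, y5, y7}), so by Hall's theorem at most 6 of the 8 left vertices can be matched.
Hence no matching covers every left vertex.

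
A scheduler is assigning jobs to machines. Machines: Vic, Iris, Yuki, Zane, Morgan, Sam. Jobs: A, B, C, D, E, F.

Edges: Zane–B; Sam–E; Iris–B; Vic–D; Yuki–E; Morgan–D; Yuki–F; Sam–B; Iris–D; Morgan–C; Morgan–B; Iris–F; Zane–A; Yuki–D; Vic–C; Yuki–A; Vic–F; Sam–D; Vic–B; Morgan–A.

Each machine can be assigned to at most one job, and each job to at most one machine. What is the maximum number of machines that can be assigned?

6

One maximum matching: Vic–F, Iris–D, Yuki–E, Zane–A, Morgan–C, Sam–B.
This saturates every machine, so 6 is the maximum.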